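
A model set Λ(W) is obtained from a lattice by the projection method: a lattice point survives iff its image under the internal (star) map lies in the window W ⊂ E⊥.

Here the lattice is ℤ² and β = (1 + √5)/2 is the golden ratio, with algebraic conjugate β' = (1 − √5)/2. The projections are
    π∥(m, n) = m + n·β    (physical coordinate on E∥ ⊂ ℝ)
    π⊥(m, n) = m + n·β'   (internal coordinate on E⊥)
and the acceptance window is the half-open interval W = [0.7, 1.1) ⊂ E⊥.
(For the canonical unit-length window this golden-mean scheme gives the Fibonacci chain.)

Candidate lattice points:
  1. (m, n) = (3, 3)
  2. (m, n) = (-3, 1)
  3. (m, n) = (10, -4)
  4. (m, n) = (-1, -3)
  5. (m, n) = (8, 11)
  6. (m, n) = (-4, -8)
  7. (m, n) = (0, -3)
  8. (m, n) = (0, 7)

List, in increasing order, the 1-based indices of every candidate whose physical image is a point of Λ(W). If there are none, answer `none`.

4, 6

Compute β' = (1−√5)/2 = -0.618034, so π⊥(m,n) = m -0.618034·n.
[1] lift (3,3): star map gives 1.145898; window check 0.7 ≤ 1.145898 < 1.1 is false → out
[2] lift (-3,1): star map gives -3.618034; window check 0.7 ≤ -3.618034 < 1.1 is false → out
[3] lift (10,-4): star map gives 12.472136; window check 0.7 ≤ 12.472136 < 1.1 is false → out
[4] lift (-1,-3): star map gives 0.854102; window check 0.7 ≤ 0.854102 < 1.1 is true → IN Λ
[5] lift (8,11): star map gives 1.201626; window check 0.7 ≤ 1.201626 < 1.1 is false → out
[6] lift (-4,-8): star map gives 0.944272; window check 0.7 ≤ 0.944272 < 1.1 is true → IN Λ
[7] lift (0,-3): star map gives 1.854102; window check 0.7 ≤ 1.854102 < 1.1 is false → out
[8] lift (0,7): star map gives -4.326238; window check 0.7 ≤ -4.326238 < 1.1 is false → out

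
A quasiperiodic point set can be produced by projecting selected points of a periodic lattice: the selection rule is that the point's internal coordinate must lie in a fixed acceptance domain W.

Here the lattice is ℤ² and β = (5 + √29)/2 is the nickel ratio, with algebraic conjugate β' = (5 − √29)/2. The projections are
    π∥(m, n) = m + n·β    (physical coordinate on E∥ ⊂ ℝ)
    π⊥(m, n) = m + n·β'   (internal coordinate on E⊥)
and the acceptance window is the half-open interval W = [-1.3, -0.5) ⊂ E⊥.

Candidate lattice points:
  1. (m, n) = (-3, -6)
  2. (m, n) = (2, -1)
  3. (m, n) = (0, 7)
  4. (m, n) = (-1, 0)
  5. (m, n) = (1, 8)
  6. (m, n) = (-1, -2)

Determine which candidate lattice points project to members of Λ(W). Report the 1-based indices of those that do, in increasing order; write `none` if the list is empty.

4, 5, 6

Compute β' = (5−√29)/2 = -0.1926, so π⊥(m,n) = m -0.1926·n.
candidate 1: (m,n)=(-3,-6) → π∥ = -3-6·β ≈ -34.1555, π⊥ = -3-6·β' ≈ -1.8445 ∉ [-1.3, -0.5) ⇒ out
candidate 2: (m,n)=(2,-1) → π∥ = 2-1·β ≈ -3.1926, π⊥ = 2-1·β' ≈ 2.1926 ∉ [-1.3, -0.5) ⇒ out
candidate 3: (m,n)=(0,7) → π∥ = 0+7·β ≈ 36.3481, π⊥ = 0+7·β' ≈ -1.3481 ∉ [-1.3, -0.5) ⇒ out
candidate 4: (m,n)=(-1,0) → π∥ = -1+0·β ≈ -1.0000, π⊥ = -1+0·β' ≈ -1.0000 ∈ [-1.3, -0.5) ⇒ IN Λ
candidate 5: (m,n)=(1,8) → π∥ = 1+8·β ≈ 42.5407, π⊥ = 1+8·β' ≈ -0.5407 ∈ [-1.3, -0.5) ⇒ IN Λ
candidate 6: (m,n)=(-1,-2) → π∥ = -1-2·β ≈ -11.3852, π⊥ = -1-2·β' ≈ -0.6148 ∈ [-1.3, -0.5) ⇒ IN Λ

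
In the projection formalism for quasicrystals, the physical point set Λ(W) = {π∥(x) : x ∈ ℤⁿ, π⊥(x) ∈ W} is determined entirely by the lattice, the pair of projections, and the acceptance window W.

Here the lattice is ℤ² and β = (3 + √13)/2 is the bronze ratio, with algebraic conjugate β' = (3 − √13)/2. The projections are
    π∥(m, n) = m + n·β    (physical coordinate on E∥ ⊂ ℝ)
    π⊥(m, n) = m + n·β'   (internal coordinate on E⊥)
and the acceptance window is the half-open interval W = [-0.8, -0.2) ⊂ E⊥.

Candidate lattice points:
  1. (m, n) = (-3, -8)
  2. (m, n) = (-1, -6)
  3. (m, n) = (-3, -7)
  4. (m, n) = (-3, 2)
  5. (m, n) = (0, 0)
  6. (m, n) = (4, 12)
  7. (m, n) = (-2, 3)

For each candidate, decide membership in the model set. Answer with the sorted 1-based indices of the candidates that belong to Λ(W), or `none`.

Compute β' = (3−√13)/2 = -0.30278, so π⊥(m,n) = m -0.30278·n.
candidate 1: (m,n)=(-3,-8) → π∥ = -3-8·β ≈ -29.42221, π⊥ = -3-8·β' ≈ -0.57779 ∈ [-0.8, -0.2) ⇒ IN Λ
candidate 2: (m,n)=(-1,-6) → π∥ = -1-6·β ≈ -20.81665, π⊥ = -1-6·β' ≈ 0.81665 ∉ [-0.8, -0.2) ⇒ out
candidate 3: (m,n)=(-3,-7) → π∥ = -3-7·β ≈ -26.11943, π⊥ = -3-7·β' ≈ -0.88057 ∉ [-0.8, -0.2) ⇒ out
candidate 4: (m,n)=(-3,2) → π∥ = -3+2·β ≈ 3.60555, π⊥ = -3+2·β' ≈ -3.60555 ∉ [-0.8, -0.2) ⇒ out
candidate 5: (m,n)=(0,0) → π∥ = 0+0·β ≈ 0.00000, π⊥ = 0+0·β' ≈ 0.00000 ∉ [-0.8, -0.2) ⇒ out
candidate 6: (m,n)=(4,12) → π∥ = 4+12·β ≈ 43.63331, π⊥ = 4+12·β' ≈ 0.36669 ∉ [-0.8, -0.2) ⇒ out
candidate 7: (m,n)=(-2,3) → π∥ = -2+3·β ≈ 7.90833, π⊥ = -2+3·β' ≈ -2.90833 ∉ [-0.8, -0.2) ⇒ out

1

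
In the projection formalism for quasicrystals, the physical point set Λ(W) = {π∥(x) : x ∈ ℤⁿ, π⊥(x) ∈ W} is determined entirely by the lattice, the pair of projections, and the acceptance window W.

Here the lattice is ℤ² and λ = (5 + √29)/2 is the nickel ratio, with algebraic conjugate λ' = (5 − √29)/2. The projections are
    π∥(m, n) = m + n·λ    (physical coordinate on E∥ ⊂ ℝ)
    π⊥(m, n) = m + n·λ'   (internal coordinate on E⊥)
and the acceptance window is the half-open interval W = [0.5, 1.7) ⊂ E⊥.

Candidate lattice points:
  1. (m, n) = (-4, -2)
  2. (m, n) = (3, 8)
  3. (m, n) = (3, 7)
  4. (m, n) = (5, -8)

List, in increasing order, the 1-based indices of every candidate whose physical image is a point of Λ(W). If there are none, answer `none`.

Compute λ' = (5−√29)/2 = -0.1926, so π⊥(m,n) = m -0.1926·n.
#1 (-4,-2): internal coord -4 + (-2)·λ' = -3.6148; -3.6148 ∉ [0.5, 1.7) → out
#2 (3,8): internal coord 3 + (8)·λ' = +1.4593; +1.4593 ∈ [0.5, 1.7) → IN Λ
#3 (3,7): internal coord 3 + (7)·λ' = +1.6519; +1.6519 ∈ [0.5, 1.7) → IN Λ
#4 (5,-8): internal coord 5 + (-8)·λ' = +6.5407; +6.5407 ∉ [0.5, 1.7) → out

2, 3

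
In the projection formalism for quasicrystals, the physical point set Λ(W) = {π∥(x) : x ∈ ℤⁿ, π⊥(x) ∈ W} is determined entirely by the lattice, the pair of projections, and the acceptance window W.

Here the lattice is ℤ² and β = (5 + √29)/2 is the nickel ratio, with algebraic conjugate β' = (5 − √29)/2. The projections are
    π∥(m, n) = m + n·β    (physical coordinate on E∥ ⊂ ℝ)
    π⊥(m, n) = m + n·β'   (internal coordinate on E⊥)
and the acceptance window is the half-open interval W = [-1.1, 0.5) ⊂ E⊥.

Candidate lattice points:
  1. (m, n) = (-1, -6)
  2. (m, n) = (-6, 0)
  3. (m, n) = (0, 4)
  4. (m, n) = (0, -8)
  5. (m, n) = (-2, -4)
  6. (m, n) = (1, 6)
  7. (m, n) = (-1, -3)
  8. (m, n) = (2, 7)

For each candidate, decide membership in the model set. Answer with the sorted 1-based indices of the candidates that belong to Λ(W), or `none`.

1, 3, 6, 7

β' = (5−√29)/2 ≈ -0.19258.
[1] lift (-1,-6): star map gives 0.15549; window check -1.1 ≤ 0.15549 < 0.5 is true → IN Λ
[2] lift (-6,0): star map gives -6.00000; window check -1.1 ≤ -6.00000 < 0.5 is false → out
[3] lift (0,4): star map gives -0.77033; window check -1.1 ≤ -0.77033 < 0.5 is true → IN Λ
[4] lift (0,-8): star map gives 1.54066; window check -1.1 ≤ 1.54066 < 0.5 is false → out
[5] lift (-2,-4): star map gives -1.22967; window check -1.1 ≤ -1.22967 < 0.5 is false → out
[6] lift (1,6): star map gives -0.15549; window check -1.1 ≤ -0.15549 < 0.5 is true → IN Λ
[7] lift (-1,-3): star map gives -0.42225; window check -1.1 ≤ -0.42225 < 0.5 is true → IN Λ
[8] lift (2,7): star map gives 0.65192; window check -1.1 ≤ 0.65192 < 0.5 is false → out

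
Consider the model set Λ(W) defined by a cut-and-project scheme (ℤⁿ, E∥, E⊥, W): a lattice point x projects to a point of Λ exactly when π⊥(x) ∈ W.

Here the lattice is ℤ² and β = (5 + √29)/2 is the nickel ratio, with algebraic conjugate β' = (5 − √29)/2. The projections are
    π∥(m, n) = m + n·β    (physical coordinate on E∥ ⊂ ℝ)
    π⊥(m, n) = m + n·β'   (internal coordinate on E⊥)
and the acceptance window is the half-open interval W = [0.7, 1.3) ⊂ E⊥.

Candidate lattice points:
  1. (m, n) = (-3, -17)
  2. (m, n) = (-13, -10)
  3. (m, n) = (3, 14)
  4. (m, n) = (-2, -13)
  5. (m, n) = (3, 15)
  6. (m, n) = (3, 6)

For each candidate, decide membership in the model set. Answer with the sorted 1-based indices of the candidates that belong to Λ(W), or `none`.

none

Compute β' = (5−√29)/2 = -0.1926, so π⊥(m,n) = m -0.1926·n.
#1 (-3,-17): internal coord -3 + (-17)·β' = +0.2739; +0.2739 ∉ [0.7, 1.3) → out
#2 (-13,-10): internal coord -13 + (-10)·β' = -11.0742; -11.0742 ∉ [0.7, 1.3) → out
#3 (3,14): internal coord 3 + (14)·β' = +0.3038; +0.3038 ∉ [0.7, 1.3) → out
#4 (-2,-13): internal coord -2 + (-13)·β' = +0.5036; +0.5036 ∉ [0.7, 1.3) → out
#5 (3,15): internal coord 3 + (15)·β' = +0.1113; +0.1113 ∉ [0.7, 1.3) → out
#6 (3,6): internal coord 3 + (6)·β' = +1.8445; +1.8445 ∉ [0.7, 1.3) → out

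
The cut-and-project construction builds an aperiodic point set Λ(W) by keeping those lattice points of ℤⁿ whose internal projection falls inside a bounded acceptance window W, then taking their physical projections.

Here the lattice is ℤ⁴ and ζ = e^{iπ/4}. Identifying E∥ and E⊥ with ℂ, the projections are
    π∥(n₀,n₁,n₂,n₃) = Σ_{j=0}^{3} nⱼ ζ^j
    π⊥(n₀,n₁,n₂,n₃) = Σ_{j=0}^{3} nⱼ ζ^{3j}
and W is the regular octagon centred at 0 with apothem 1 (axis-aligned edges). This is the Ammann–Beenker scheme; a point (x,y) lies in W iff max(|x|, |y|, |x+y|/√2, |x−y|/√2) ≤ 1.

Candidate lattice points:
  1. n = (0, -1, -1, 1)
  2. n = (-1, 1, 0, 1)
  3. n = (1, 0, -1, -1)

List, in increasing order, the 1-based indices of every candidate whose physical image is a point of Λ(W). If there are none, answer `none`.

3

With ζ = e^{iπ/4} the internal vectors are ζ^0,ζ^3,ζ^6,ζ^9.
#1 (0, -1, -1, 1): internal (1.4142, 1.0000); octagon support 1.7071 vs apothem 1 → ∉ W
#2 (-1, 1, 0, 1): internal (-1.0000, 1.4142); octagon support 1.7071 vs apothem 1 → ∉ W
#3 (1, 0, -1, -1): internal (0.2929, 0.2929); octagon support 0.4142 vs apothem 1 → ∈ W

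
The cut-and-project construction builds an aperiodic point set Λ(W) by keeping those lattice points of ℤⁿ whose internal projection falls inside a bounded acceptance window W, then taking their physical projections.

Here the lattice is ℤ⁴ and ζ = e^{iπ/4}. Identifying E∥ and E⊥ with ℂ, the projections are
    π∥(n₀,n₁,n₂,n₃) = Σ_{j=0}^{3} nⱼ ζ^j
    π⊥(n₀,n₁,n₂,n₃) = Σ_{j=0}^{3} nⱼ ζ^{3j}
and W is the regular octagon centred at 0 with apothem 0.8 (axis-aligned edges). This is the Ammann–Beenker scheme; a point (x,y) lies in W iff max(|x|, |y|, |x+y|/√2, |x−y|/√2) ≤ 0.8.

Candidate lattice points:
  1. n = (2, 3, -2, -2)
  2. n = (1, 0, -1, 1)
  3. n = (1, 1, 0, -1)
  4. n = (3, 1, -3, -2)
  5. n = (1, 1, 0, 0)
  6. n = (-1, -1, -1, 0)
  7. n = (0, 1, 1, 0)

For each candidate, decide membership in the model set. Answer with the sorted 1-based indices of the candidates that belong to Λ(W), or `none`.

With ζ = e^{iπ/4} the internal vectors are ζ^0,ζ^3,ζ^6,ζ^9.
#1 (2, 3, -2, -2): internal (-1.5355, 2.7071); octagon support 3.0000 vs apothem 0.8 → ∉ W
#2 (1, 0, -1, 1): internal (1.7071, 1.7071); octagon support 2.4142 vs apothem 0.8 → ∉ W
#3 (1, 1, 0, -1): internal (-0.4142, 0.0000); octagon support 0.4142 vs apothem 0.8 → ∈ W
#4 (3, 1, -3, -2): internal (0.8787, 2.2929); octagon support 2.2929 vs apothem 0.8 → ∉ W
#5 (1, 1, 0, 0): internal (0.2929, 0.7071); octagon support 0.7071 vs apothem 0.8 → ∈ W
#6 (-1, -1, -1, 0): internal (-0.2929, 0.2929); octagon support 0.4142 vs apothem 0.8 → ∈ W
#7 (0, 1, 1, 0): internal (-0.7071, -0.2929); octagon support 0.7071 vs apothem 0.8 → ∈ W

3, 5, 6, 7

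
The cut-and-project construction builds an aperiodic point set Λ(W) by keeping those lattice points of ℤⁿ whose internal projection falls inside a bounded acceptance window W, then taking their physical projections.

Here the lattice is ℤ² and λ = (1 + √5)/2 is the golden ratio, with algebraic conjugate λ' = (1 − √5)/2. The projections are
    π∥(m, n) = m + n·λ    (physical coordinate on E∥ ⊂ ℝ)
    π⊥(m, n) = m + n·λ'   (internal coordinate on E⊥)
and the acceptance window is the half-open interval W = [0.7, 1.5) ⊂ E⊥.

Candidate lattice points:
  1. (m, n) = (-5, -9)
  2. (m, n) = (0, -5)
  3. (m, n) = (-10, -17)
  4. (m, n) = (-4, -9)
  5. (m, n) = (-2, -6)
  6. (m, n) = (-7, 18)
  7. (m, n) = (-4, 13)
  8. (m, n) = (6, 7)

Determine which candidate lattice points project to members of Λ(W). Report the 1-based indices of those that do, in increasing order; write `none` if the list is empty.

Numerically λ ≈ 1.618034 and λ' = −1/λ ≈ -0.618034.
[1] lift (-5,-9): star map gives 0.562306; window check 0.7 ≤ 0.562306 < 1.5 is false → out
[2] lift (0,-5): star map gives 3.090170; window check 0.7 ≤ 3.090170 < 1.5 is false → out
[3] lift (-10,-17): star map gives 0.506578; window check 0.7 ≤ 0.506578 < 1.5 is false → out
[4] lift (-4,-9): star map gives 1.562306; window check 0.7 ≤ 1.562306 < 1.5 is false → out
[5] lift (-2,-6): star map gives 1.708204; window check 0.7 ≤ 1.708204 < 1.5 is false → out
[6] lift (-7,18): star map gives -18.124612; window check 0.7 ≤ -18.124612 < 1.5 is false → out
[7] lift (-4,13): star map gives -12.034442; window check 0.7 ≤ -12.034442 < 1.5 is false → out
[8] lift (6,7): star map gives 1.673762; window check 0.7 ≤ 1.673762 < 1.5 is false → out

none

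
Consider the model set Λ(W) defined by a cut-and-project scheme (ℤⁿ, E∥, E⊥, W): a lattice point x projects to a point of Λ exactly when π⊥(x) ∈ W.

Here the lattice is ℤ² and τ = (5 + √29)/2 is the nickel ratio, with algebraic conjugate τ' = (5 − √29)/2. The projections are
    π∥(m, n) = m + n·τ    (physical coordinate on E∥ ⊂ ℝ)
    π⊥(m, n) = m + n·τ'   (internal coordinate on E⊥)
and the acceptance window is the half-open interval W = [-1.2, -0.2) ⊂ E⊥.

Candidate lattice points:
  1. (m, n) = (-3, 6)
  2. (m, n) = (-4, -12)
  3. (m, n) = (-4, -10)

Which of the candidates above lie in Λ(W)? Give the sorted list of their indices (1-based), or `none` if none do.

Numerically τ ≈ 5.19258 and τ' = −1/τ ≈ -0.19258.
#1 (-3,6): internal coord -3 + (6)·τ' = -4.15549; -4.15549 ∉ [-1.2, -0.2) → out
#2 (-4,-12): internal coord -4 + (-12)·τ' = -1.68901; -1.68901 ∉ [-1.2, -0.2) → out
#3 (-4,-10): internal coord -4 + (-10)·τ' = -2.07418; -2.07418 ∉ [-1.2, -0.2) → out

none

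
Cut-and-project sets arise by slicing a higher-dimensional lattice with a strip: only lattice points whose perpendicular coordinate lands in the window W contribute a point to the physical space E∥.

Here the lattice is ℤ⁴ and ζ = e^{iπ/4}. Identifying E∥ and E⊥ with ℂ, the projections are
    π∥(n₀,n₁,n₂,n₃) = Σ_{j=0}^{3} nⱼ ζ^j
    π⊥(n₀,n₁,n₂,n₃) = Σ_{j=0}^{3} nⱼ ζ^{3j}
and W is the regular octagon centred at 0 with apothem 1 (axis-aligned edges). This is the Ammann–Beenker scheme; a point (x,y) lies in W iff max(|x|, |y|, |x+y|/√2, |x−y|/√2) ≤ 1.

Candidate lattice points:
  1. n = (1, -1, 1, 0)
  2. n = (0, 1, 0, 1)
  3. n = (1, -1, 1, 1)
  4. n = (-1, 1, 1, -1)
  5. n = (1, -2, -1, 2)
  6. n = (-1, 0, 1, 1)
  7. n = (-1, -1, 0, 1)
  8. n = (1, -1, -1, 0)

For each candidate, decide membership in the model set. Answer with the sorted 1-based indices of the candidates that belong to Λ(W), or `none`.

With ζ = e^{iπ/4} the internal vectors are ζ^0,ζ^3,ζ^6,ζ^9.
#1 (1, -1, 1, 0): internal (1.70711, -1.70711); octagon support 2.41421 vs apothem 1 → ∉ W
#2 (0, 1, 0, 1): internal (0.00000, 1.41421); octagon support 1.41421 vs apothem 1 → ∉ W
#3 (1, -1, 1, 1): internal (2.41421, -1.00000); octagon support 2.41421 vs apothem 1 → ∉ W
#4 (-1, 1, 1, -1): internal (-2.41421, -1.00000); octagon support 2.41421 vs apothem 1 → ∉ W
#5 (1, -2, -1, 2): internal (3.82843, 1.00000); octagon support 3.82843 vs apothem 1 → ∉ W
#6 (-1, 0, 1, 1): internal (-0.29289, -0.29289); octagon support 0.41421 vs apothem 1 → ∈ W
#7 (-1, -1, 0, 1): internal (0.41421, 0.00000); octagon support 0.41421 vs apothem 1 → ∈ W
#8 (1, -1, -1, 0): internal (1.70711, 0.29289); octagon support 1.70711 vs apothem 1 → ∉ W

6, 7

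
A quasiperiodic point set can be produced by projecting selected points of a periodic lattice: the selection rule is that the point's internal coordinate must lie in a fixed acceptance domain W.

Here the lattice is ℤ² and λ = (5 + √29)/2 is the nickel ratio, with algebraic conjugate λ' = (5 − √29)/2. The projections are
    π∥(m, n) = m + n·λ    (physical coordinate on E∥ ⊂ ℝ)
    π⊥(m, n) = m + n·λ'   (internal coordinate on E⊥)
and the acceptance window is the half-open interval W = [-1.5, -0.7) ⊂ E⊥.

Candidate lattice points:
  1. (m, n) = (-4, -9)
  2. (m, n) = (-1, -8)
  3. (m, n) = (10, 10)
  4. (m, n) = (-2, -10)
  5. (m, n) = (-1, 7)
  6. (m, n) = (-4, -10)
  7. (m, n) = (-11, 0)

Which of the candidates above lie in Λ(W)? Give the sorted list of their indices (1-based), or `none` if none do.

none

λ' = (5−√29)/2 ≈ -0.1926.
[1] lift (-4,-9): star map gives -2.2668; window check -1.5 ≤ -2.2668 < -0.7 is false → out
[2] lift (-1,-8): star map gives 0.5407; window check -1.5 ≤ 0.5407 < -0.7 is false → out
[3] lift (10,10): star map gives 8.0742; window check -1.5 ≤ 8.0742 < -0.7 is false → out
[4] lift (-2,-10): star map gives -0.0742; window check -1.5 ≤ -0.0742 < -0.7 is false → out
[5] lift (-1,7): star map gives -2.3481; window check -1.5 ≤ -2.3481 < -0.7 is false → out
[6] lift (-4,-10): star map gives -2.0742; window check -1.5 ≤ -2.0742 < -0.7 is false → out
[7] lift (-11,0): star map gives -11.0000; window check -1.5 ≤ -11.0000 < -0.7 is false → out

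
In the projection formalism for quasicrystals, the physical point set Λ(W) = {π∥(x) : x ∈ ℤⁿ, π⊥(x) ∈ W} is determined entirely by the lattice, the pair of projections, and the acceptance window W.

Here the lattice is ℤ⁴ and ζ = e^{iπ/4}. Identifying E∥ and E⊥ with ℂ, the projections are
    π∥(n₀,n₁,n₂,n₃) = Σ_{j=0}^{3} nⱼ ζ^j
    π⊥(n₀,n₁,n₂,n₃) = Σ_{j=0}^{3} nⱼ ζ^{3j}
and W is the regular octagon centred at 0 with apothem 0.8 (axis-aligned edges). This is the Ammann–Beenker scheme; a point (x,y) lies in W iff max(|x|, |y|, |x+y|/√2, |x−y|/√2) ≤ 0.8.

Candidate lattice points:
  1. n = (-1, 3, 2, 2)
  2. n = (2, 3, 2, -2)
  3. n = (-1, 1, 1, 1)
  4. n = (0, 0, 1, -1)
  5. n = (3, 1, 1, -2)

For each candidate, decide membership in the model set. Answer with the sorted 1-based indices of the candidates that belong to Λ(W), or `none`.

With ζ = e^{iπ/4} the internal vectors are ζ^0,ζ^3,ζ^6,ζ^9.
candidate 1: n = (-1, 3, 2, 2) → π⊥ ≈ (-1.70711, +1.53553); max(|x|,|y|,|x±y|/√2) = 2.29289 > 0.8 ⇒ ∉ W
candidate 2: n = (2, 3, 2, -2) → π⊥ ≈ (-1.53553, -1.29289); max(|x|,|y|,|x±y|/√2) = 2.00000 > 0.8 ⇒ ∉ W
candidate 3: n = (-1, 1, 1, 1) → π⊥ ≈ (-1.00000, +0.41421); max(|x|,|y|,|x±y|/√2) = 1.00000 > 0.8 ⇒ ∉ W
candidate 4: n = (0, 0, 1, -1) → π⊥ ≈ (-0.70711, -1.70711); max(|x|,|y|,|x±y|/√2) = 1.70711 > 0.8 ⇒ ∉ W
candidate 5: n = (3, 1, 1, -2) → π⊥ ≈ (+0.87868, -1.70711); max(|x|,|y|,|x±y|/√2) = 1.82843 > 0.8 ⇒ ∉ W

none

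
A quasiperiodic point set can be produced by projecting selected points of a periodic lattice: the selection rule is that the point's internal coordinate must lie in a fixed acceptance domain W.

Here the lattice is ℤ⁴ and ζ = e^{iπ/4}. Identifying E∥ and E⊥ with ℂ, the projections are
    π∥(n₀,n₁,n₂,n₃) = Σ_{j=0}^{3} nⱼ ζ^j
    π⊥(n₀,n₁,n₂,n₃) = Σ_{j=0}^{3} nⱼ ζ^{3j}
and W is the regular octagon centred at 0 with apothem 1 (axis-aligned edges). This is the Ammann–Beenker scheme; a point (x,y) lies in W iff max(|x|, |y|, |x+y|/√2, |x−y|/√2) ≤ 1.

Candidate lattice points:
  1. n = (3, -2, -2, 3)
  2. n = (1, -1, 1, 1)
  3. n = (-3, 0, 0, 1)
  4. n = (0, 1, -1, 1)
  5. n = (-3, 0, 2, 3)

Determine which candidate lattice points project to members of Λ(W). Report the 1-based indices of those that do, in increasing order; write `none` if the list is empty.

5

π⊥(n) = n₀ + n₁ζ³ + n₂ζ⁶ + n₃ζ⁹ where ζ = e^{iπ/4}.
#1 (3, -2, -2, 3): internal (6.53553, 2.70711); octagon support 6.53553 vs apothem 1 → ∉ W
#2 (1, -1, 1, 1): internal (2.41421, -1.00000); octagon support 2.41421 vs apothem 1 → ∉ W
#3 (-3, 0, 0, 1): internal (-2.29289, 0.70711); octagon support 2.29289 vs apothem 1 → ∉ W
#4 (0, 1, -1, 1): internal (0.00000, 2.41421); octagon support 2.41421 vs apothem 1 → ∉ W
#5 (-3, 0, 2, 3): internal (-0.87868, 0.12132); octagon support 0.87868 vs apothem 1 → ∈ W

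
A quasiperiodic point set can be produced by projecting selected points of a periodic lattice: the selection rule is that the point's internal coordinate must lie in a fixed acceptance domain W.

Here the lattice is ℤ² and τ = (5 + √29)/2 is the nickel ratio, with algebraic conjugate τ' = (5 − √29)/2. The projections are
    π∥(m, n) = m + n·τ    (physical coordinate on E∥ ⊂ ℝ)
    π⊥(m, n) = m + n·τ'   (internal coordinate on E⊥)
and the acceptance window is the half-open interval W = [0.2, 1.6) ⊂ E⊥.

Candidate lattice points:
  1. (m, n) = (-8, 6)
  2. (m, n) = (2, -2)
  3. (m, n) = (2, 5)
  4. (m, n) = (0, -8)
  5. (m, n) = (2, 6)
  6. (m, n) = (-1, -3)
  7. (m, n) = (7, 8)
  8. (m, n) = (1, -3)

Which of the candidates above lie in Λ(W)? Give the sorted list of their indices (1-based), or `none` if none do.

3, 4, 5, 8

Numerically τ ≈ 5.1926 and τ' = −1/τ ≈ -0.1926.
#1 (-8,6): internal coord -8 + (6)·τ' = -9.1555; -9.1555 ∉ [0.2, 1.6) → out
#2 (2,-2): internal coord 2 + (-2)·τ' = +2.3852; +2.3852 ∉ [0.2, 1.6) → out
#3 (2,5): internal coord 2 + (5)·τ' = +1.0371; +1.0371 ∈ [0.2, 1.6) → IN Λ
#4 (0,-8): internal coord 0 + (-8)·τ' = +1.5407; +1.5407 ∈ [0.2, 1.6) → IN Λ
#5 (2,6): internal coord 2 + (6)·τ' = +0.8445; +0.8445 ∈ [0.2, 1.6) → IN Λ
#6 (-1,-3): internal coord -1 + (-3)·τ' = -0.4223; -0.4223 ∉ [0.2, 1.6) → out
#7 (7,8): internal coord 7 + (8)·τ' = +5.4593; +5.4593 ∉ [0.2, 1.6) → out
#8 (1,-3): internal coord 1 + (-3)·τ' = +1.5777; +1.5777 ∈ [0.2, 1.6) → IN Λ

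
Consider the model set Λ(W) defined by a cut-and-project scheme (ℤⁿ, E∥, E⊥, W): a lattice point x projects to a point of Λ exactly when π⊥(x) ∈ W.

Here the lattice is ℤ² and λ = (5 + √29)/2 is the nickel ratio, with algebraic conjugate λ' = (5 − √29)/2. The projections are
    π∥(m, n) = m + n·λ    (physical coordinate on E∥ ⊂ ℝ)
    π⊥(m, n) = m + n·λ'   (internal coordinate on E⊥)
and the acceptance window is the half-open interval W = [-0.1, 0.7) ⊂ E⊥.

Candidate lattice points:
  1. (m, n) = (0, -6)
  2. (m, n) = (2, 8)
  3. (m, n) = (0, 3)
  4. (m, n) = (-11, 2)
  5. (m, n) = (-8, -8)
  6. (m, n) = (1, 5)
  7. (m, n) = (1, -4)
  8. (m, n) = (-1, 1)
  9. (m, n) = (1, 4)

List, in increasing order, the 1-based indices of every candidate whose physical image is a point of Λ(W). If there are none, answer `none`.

λ' = (5−√29)/2 ≈ -0.192582.
#1 (0,-6): internal coord 0 + (-6)·λ' = +1.155494; +1.155494 ∉ [-0.1, 0.7) → out
#2 (2,8): internal coord 2 + (8)·λ' = +0.459341; +0.459341 ∈ [-0.1, 0.7) → IN Λ
#3 (0,3): internal coord 0 + (3)·λ' = -0.577747; -0.577747 ∉ [-0.1, 0.7) → out
#4 (-11,2): internal coord -11 + (2)·λ' = -11.385165; -11.385165 ∉ [-0.1, 0.7) → out
#5 (-8,-8): internal coord -8 + (-8)·λ' = -6.459341; -6.459341 ∉ [-0.1, 0.7) → out
#6 (1,5): internal coord 1 + (5)·λ' = +0.037088; +0.037088 ∈ [-0.1, 0.7) → IN Λ
#7 (1,-4): internal coord 1 + (-4)·λ' = +1.770330; +1.770330 ∉ [-0.1, 0.7) → out
#8 (-1,1): internal coord -1 + (1)·λ' = -1.192582; -1.192582 ∉ [-0.1, 0.7) → out
#9 (1,4): internal coord 1 + (4)·λ' = +0.229670; +0.229670 ∈ [-0.1, 0.7) → IN Λ

2, 6, 9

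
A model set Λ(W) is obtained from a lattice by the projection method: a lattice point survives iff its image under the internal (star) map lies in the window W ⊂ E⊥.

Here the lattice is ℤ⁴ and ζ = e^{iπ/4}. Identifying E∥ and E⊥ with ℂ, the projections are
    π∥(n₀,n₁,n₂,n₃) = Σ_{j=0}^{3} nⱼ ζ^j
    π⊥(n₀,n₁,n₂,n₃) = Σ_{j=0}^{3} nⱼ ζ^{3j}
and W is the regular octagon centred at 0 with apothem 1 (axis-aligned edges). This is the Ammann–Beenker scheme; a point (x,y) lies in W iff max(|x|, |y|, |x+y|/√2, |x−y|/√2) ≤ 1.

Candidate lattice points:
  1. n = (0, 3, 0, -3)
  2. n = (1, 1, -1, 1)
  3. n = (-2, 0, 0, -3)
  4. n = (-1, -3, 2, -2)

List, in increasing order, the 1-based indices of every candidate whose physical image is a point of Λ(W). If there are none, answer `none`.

π⊥(n) = n₀ + n₁ζ³ + n₂ζ⁶ + n₃ζ⁹ where ζ = e^{iπ/4}.
candidate 1: n = (0, 3, 0, -3) → π⊥ ≈ (-4.242641, +0.000000); max(|x|,|y|,|x±y|/√2) = 4.242641 > 1 ⇒ ∉ W
candidate 2: n = (1, 1, -1, 1) → π⊥ ≈ (+1.000000, +2.414214); max(|x|,|y|,|x±y|/√2) = 2.414214 > 1 ⇒ ∉ W
candidate 3: n = (-2, 0, 0, -3) → π⊥ ≈ (-4.121320, -2.121320); max(|x|,|y|,|x±y|/√2) = 4.414214 > 1 ⇒ ∉ W
candidate 4: n = (-1, -3, 2, -2) → π⊥ ≈ (-0.292893, -5.535534); max(|x|,|y|,|x±y|/√2) = 5.535534 > 1 ⇒ ∉ W

none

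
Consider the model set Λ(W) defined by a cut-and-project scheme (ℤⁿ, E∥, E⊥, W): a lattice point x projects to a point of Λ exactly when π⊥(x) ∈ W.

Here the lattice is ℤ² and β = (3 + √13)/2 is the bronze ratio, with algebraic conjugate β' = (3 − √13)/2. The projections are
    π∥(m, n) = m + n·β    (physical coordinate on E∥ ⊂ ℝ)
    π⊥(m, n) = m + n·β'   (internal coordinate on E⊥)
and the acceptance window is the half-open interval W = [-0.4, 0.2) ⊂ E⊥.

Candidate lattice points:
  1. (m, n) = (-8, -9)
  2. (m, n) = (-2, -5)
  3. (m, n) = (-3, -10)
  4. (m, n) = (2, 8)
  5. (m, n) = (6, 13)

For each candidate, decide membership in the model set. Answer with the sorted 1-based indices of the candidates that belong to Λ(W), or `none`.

Compute β' = (3−√13)/2 = -0.3028, so π⊥(m,n) = m -0.3028·n.
#1 (-8,-9): internal coord -8 + (-9)·β' = -5.2750; -5.2750 ∉ [-0.4, 0.2) → out
#2 (-2,-5): internal coord -2 + (-5)·β' = -0.4861; -0.4861 ∉ [-0.4, 0.2) → out
#3 (-3,-10): internal coord -3 + (-10)·β' = +0.0278; +0.0278 ∈ [-0.4, 0.2) → IN Λ
#4 (2,8): internal coord 2 + (8)·β' = -0.4222; -0.4222 ∉ [-0.4, 0.2) → out
#5 (6,13): internal coord 6 + (13)·β' = +2.0639; +2.0639 ∉ [-0.4, 0.2) → out

3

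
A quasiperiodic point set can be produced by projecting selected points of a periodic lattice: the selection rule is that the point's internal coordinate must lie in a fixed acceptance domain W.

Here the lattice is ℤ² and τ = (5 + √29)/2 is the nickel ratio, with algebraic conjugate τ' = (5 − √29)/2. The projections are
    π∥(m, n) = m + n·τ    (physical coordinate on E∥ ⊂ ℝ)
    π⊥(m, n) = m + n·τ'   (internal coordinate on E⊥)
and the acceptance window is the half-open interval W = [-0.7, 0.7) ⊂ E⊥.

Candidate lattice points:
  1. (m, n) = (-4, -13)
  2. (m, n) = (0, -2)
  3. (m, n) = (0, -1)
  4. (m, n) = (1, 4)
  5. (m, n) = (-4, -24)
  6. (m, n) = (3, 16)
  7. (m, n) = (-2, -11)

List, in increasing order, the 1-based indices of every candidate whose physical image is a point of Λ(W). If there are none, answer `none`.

2, 3, 4, 5, 6, 7

Numerically τ ≈ 5.1926 and τ' = −1/τ ≈ -0.1926.
candidate 1: (m,n)=(-4,-13) → π∥ = -4-13·τ ≈ -71.5036, π⊥ = -4-13·τ' ≈ -1.4964 ∉ [-0.7, 0.7) ⇒ out
candidate 2: (m,n)=(0,-2) → π∥ = 0-2·τ ≈ -10.3852, π⊥ = 0-2·τ' ≈ 0.3852 ∈ [-0.7, 0.7) ⇒ IN Λ
candidate 3: (m,n)=(0,-1) → π∥ = 0-1·τ ≈ -5.1926, π⊥ = 0-1·τ' ≈ 0.1926 ∈ [-0.7, 0.7) ⇒ IN Λ
candidate 4: (m,n)=(1,4) → π∥ = 1+4·τ ≈ 21.7703, π⊥ = 1+4·τ' ≈ 0.2297 ∈ [-0.7, 0.7) ⇒ IN Λ
candidate 5: (m,n)=(-4,-24) → π∥ = -4-24·τ ≈ -128.6220, π⊥ = -4-24·τ' ≈ 0.6220 ∈ [-0.7, 0.7) ⇒ IN Λ
candidate 6: (m,n)=(3,16) → π∥ = 3+16·τ ≈ 86.0813, π⊥ = 3+16·τ' ≈ -0.0813 ∈ [-0.7, 0.7) ⇒ IN Λ
candidate 7: (m,n)=(-2,-11) → π∥ = -2-11·τ ≈ -59.1184, π⊥ = -2-11·τ' ≈ 0.1184 ∈ [-0.7, 0.7) ⇒ IN Λ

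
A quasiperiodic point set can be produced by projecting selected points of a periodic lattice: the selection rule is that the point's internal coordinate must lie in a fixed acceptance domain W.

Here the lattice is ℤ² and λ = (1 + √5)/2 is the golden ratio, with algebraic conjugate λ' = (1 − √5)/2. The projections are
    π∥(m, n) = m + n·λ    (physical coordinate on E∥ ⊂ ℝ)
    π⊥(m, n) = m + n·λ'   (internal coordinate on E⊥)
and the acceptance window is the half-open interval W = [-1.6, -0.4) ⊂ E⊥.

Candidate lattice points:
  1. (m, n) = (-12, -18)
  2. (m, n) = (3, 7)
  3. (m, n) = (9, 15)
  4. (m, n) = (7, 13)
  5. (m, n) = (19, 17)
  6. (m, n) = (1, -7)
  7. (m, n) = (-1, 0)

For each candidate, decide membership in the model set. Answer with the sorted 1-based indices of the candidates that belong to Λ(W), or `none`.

λ' = (1−√5)/2 ≈ -0.61803.
#1 (-12,-18): internal coord -12 + (-18)·λ' = -0.87539; -0.87539 ∈ [-1.6, -0.4) → IN Λ
#2 (3,7): internal coord 3 + (7)·λ' = -1.32624; -1.32624 ∈ [-1.6, -0.4) → IN Λ
#3 (9,15): internal coord 9 + (15)·λ' = -0.27051; -0.27051 ∉ [-1.6, -0.4) → out
#4 (7,13): internal coord 7 + (13)·λ' = -1.03444; -1.03444 ∈ [-1.6, -0.4) → IN Λ
#5 (19,17): internal coord 19 + (17)·λ' = +8.49342; +8.49342 ∉ [-1.6, -0.4) → out
#6 (1,-7): internal coord 1 + (-7)·λ' = +5.32624; +5.32624 ∉ [-1.6, -0.4) → out
#7 (-1,0): internal coord -1 + (0)·λ' = -1.00000; -1.00000 ∈ [-1.6, -0.4) → IN Λ

1, 2, 4, 7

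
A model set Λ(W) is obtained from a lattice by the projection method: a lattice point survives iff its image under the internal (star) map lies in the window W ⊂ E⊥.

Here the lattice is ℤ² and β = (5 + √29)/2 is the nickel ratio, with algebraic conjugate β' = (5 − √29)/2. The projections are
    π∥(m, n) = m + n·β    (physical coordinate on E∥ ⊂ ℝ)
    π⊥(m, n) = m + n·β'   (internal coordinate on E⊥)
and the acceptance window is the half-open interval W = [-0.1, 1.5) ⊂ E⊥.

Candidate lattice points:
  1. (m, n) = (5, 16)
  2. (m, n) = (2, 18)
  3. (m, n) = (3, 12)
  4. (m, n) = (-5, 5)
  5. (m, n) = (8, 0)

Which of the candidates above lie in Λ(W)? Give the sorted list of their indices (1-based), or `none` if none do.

3

Numerically β ≈ 5.19258 and β' = −1/β ≈ -0.19258.
[1] lift (5,16): star map gives 1.91868; window check -0.1 ≤ 1.91868 < 1.5 is false → out
[2] lift (2,18): star map gives -1.46648; window check -0.1 ≤ -1.46648 < 1.5 is false → out
[3] lift (3,12): star map gives 0.68901; window check -0.1 ≤ 0.68901 < 1.5 is true → IN Λ
[4] lift (-5,5): star map gives -5.96291; window check -0.1 ≤ -5.96291 < 1.5 is false → out
[5] lift (8,0): star map gives 8.00000; window check -0.1 ≤ 8.00000 < 1.5 is false → out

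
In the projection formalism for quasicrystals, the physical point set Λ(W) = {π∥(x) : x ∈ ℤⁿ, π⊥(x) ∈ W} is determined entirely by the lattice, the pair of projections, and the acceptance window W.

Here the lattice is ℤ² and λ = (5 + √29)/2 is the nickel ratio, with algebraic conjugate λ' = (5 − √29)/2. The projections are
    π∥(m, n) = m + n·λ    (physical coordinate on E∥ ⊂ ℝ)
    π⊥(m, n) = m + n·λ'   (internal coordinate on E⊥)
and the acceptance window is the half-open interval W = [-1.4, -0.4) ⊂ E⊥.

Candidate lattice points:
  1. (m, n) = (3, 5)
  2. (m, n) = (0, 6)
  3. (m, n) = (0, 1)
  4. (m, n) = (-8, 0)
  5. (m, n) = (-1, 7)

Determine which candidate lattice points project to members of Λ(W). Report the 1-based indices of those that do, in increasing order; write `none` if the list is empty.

λ' = (5−√29)/2 ≈ -0.1926.
#1 (3,5): internal coord 3 + (5)·λ' = +2.0371; +2.0371 ∉ [-1.4, -0.4) → out
#2 (0,6): internal coord 0 + (6)·λ' = -1.1555; -1.1555 ∈ [-1.4, -0.4) → IN Λ
#3 (0,1): internal coord 0 + (1)·λ' = -0.1926; -0.1926 ∉ [-1.4, -0.4) → out
#4 (-8,0): internal coord -8 + (0)·λ' = -8.0000; -8.0000 ∉ [-1.4, -0.4) → out
#5 (-1,7): internal coord -1 + (7)·λ' = -2.3481; -2.3481 ∉ [-1.4, -0.4) → out

2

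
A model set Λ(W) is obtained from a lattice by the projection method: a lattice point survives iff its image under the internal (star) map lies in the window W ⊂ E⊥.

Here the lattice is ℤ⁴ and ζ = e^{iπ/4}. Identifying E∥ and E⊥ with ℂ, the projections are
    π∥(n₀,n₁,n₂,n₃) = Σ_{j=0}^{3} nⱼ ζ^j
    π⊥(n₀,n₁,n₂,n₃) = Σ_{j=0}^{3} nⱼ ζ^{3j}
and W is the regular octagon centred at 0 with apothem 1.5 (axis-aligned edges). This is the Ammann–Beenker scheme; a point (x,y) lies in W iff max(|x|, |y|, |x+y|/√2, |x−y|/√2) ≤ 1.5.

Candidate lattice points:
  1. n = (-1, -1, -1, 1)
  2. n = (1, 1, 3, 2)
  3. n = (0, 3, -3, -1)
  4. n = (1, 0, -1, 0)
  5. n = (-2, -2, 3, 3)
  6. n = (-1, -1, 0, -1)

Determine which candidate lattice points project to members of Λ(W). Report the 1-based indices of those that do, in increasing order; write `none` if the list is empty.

1, 4

π⊥(n) = n₀ + n₁ζ³ + n₂ζ⁶ + n₃ζ⁹ where ζ = e^{iπ/4}.
candidate 1: n = (-1, -1, -1, 1) → π⊥ ≈ (+0.4142, +1.0000); max(|x|,|y|,|x±y|/√2) = 1.0000 ≤ 1.5 ⇒ ∈ W
candidate 2: n = (1, 1, 3, 2) → π⊥ ≈ (+1.7071, -0.8787); max(|x|,|y|,|x±y|/√2) = 1.8284 > 1.5 ⇒ ∉ W
candidate 3: n = (0, 3, -3, -1) → π⊥ ≈ (-2.8284, +4.4142); max(|x|,|y|,|x±y|/√2) = 5.1213 > 1.5 ⇒ ∉ W
candidate 4: n = (1, 0, -1, 0) → π⊥ ≈ (+1.0000, +1.0000); max(|x|,|y|,|x±y|/√2) = 1.4142 ≤ 1.5 ⇒ ∈ W
candidate 5: n = (-2, -2, 3, 3) → π⊥ ≈ (+1.5355, -2.2929); max(|x|,|y|,|x±y|/√2) = 2.7071 > 1.5 ⇒ ∉ W
candidate 6: n = (-1, -1, 0, -1) → π⊥ ≈ (-1.0000, -1.4142); max(|x|,|y|,|x±y|/√2) = 1.7071 > 1.5 ⇒ ∉ W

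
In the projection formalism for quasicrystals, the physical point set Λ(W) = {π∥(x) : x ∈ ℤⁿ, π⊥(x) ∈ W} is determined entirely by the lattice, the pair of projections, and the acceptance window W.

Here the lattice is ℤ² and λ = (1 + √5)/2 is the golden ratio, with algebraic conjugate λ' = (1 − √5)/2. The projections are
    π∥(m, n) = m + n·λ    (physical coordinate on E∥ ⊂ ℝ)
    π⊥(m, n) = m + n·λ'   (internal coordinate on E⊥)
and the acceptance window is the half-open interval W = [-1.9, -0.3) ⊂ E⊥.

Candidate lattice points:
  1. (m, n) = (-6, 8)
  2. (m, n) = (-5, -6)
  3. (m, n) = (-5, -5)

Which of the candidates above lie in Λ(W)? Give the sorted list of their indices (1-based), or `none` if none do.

2

Compute λ' = (1−√5)/2 = -0.61803, so π⊥(m,n) = m -0.61803·n.
[1] lift (-6,8): star map gives -10.94427; window check -1.9 ≤ -10.94427 < -0.3 is false → out
[2] lift (-5,-6): star map gives -1.29180; window check -1.9 ≤ -1.29180 < -0.3 is true → IN Λ
[3] lift (-5,-5): star map gives -1.90983; window check -1.9 ≤ -1.90983 < -0.3 is false → out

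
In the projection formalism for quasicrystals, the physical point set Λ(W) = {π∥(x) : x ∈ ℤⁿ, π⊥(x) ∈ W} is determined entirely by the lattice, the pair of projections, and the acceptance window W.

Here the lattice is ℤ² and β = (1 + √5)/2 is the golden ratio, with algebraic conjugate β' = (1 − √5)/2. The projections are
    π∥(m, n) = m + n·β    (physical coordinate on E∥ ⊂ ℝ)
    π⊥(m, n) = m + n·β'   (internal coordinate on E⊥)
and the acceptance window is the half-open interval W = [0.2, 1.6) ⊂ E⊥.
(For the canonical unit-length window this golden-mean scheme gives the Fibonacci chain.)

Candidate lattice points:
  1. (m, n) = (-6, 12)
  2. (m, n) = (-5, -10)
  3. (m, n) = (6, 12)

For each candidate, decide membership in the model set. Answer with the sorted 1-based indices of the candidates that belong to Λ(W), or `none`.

2

β' = (1−√5)/2 ≈ -0.618034.
[1] lift (-6,12): star map gives -13.416408; window check 0.2 ≤ -13.416408 < 1.6 is false → out
[2] lift (-5,-10): star map gives 1.180340; window check 0.2 ≤ 1.180340 < 1.6 is true → IN Λ
[3] lift (6,12): star map gives -1.416408; window check 0.2 ≤ -1.416408 < 1.6 is false → out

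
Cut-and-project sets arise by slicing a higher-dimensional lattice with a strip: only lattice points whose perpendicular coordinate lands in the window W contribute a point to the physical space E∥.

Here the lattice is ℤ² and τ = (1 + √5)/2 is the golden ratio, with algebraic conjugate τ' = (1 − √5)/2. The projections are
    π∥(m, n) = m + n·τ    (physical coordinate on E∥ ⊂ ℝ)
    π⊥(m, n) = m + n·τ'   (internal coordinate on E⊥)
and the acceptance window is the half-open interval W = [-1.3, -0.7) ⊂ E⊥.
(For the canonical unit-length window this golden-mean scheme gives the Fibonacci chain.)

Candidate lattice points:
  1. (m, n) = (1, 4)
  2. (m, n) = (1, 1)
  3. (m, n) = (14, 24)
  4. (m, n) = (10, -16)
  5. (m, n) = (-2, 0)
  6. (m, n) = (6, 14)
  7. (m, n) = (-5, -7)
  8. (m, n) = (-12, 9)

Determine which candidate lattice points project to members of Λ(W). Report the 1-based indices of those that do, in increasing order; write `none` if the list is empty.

Numerically τ ≈ 1.6180 and τ' = −1/τ ≈ -0.6180.
[1] lift (1,4): star map gives -1.4721; window check -1.3 ≤ -1.4721 < -0.7 is false → out
[2] lift (1,1): star map gives 0.3820; window check -1.3 ≤ 0.3820 < -0.7 is false → out
[3] lift (14,24): star map gives -0.8328; window check -1.3 ≤ -0.8328 < -0.7 is true → IN Λ
[4] lift (10,-16): star map gives 19.8885; window check -1.3 ≤ 19.8885 < -0.7 is false → out
[5] lift (-2,0): star map gives -2.0000; window check -1.3 ≤ -2.0000 < -0.7 is false → out
[6] lift (6,14): star map gives -2.6525; window check -1.3 ≤ -2.6525 < -0.7 is false → out
[7] lift (-5,-7): star map gives -0.6738; window check -1.3 ≤ -0.6738 < -0.7 is false → out
[8] lift (-12,9): star map gives -17.5623; window check -1.3 ≤ -17.5623 < -0.7 is false → out

3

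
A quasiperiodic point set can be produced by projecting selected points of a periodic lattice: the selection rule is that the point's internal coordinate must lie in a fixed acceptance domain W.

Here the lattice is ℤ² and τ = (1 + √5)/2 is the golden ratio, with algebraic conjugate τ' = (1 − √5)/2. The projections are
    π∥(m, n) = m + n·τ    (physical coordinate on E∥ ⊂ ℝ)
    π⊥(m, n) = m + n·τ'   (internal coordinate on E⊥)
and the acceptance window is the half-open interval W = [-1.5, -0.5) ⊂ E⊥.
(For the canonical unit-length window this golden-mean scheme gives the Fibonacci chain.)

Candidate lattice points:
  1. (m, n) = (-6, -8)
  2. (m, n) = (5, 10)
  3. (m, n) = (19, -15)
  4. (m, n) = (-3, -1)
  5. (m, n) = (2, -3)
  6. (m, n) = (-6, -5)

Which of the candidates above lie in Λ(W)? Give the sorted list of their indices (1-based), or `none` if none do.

1, 2

Numerically τ ≈ 1.6180 and τ' = −1/τ ≈ -0.6180.
[1] lift (-6,-8): star map gives -1.0557; window check -1.5 ≤ -1.0557 < -0.5 is true → IN Λ
[2] lift (5,10): star map gives -1.1803; window check -1.5 ≤ -1.1803 < -0.5 is true → IN Λ
[3] lift (19,-15): star map gives 28.2705; window check -1.5 ≤ 28.2705 < -0.5 is false → out
[4] lift (-3,-1): star map gives -2.3820; window check -1.5 ≤ -2.3820 < -0.5 is false → out
[5] lift (2,-3): star map gives 3.8541; window check -1.5 ≤ 3.8541 < -0.5 is false → out
[6] lift (-6,-5): star map gives -2.9098; window check -1.5 ≤ -2.9098 < -0.5 is false → out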